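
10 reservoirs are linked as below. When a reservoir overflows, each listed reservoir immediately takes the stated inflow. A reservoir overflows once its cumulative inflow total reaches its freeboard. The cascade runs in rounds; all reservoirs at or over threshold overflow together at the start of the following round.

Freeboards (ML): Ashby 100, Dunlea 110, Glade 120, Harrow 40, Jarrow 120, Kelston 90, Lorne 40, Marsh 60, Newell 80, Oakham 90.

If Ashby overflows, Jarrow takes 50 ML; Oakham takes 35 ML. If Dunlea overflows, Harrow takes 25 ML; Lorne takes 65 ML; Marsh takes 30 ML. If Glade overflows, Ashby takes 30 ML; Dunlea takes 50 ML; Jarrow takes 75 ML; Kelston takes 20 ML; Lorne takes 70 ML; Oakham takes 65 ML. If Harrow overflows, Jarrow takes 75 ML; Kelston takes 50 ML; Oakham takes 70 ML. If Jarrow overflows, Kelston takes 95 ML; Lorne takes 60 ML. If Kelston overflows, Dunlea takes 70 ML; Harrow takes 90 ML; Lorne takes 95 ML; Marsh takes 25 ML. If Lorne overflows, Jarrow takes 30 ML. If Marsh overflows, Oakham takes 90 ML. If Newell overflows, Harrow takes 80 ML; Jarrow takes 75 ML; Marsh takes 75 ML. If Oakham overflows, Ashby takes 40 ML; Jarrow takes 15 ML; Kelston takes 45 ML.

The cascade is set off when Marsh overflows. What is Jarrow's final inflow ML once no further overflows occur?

15

Round 1 — Marsh overflows (initial).
  Oakham: +90 → 90 ≥ 90
Round 2 — Oakham overflows.
  Ashby: +40 → 40 < 100
  Jarrow: +15 → 15 < 120
  Kelston: +45 → 45 < 90
No further overflows.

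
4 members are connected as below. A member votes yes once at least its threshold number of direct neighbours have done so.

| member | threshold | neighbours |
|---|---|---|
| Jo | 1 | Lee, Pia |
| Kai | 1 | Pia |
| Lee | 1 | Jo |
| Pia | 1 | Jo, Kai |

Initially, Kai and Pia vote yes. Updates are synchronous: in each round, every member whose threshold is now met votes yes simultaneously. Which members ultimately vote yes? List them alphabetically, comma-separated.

Jo, Kai, Lee, Pia

Round 1 — Kai, Pia vote yes (initial).
Round 2 — checking thresholds:
  Jo: 1 of 2 neighbours ≥ 1, votes yes.
Round 3 — checking thresholds:
  Lee: 1 of 1 neighbours ≥ 1, votes yes.
Round 4 — no new yes votes; cascade stops.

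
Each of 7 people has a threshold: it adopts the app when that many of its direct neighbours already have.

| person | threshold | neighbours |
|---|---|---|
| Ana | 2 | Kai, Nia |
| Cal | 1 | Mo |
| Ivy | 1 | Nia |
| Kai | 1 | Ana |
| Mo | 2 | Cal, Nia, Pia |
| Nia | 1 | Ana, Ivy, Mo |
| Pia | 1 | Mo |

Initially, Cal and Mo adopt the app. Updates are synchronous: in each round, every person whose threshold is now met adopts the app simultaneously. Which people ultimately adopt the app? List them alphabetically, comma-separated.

Round 1 — Cal, Mo adopt the app (initial).
Round 2 — checking thresholds:
  Nia: 1 of 3 neighbours ≥ 1, adopts the app.
  Pia: 1 of 1 neighbours ≥ 1, adopts the app.
Round 3 — checking thresholds:
  Ana: 1 of 2 neighbours < 2, not yet.
  Ivy: 1 of 1 neighbours ≥ 1, adopts the app.
Round 4 — no new adoptions; cascade stops.

Cal, Ivy, Mo, Nia, Pia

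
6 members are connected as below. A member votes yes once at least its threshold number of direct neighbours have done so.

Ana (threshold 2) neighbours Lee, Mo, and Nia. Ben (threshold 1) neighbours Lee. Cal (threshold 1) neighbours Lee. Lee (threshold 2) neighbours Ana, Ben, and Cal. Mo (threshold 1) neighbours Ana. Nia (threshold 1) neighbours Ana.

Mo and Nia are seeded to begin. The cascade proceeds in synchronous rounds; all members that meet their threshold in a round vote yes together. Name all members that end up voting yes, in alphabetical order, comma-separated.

Round 1 — Mo, Nia vote yes (initial).
Round 2 — checking thresholds:
  Ana: 2 of 3 neighbours ≥ 2, votes yes.
Round 3 — no new yes votes; cascade stops.

Ana, Mo, Nia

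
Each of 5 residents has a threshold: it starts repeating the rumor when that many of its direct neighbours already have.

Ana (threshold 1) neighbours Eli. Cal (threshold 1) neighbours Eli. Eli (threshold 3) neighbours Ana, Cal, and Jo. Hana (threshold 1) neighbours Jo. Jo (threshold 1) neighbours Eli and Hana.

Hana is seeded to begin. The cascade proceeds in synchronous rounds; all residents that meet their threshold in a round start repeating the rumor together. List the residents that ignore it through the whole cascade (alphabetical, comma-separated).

Round 1 — Hana starts repeating the rumor (initial).
Round 2 — checking thresholds:
  Jo: 1 of 2 neighbours ≥ 1, starts repeating the rumor.
Round 3 — no new spreads; cascade stops.

Ana, Cal, Eli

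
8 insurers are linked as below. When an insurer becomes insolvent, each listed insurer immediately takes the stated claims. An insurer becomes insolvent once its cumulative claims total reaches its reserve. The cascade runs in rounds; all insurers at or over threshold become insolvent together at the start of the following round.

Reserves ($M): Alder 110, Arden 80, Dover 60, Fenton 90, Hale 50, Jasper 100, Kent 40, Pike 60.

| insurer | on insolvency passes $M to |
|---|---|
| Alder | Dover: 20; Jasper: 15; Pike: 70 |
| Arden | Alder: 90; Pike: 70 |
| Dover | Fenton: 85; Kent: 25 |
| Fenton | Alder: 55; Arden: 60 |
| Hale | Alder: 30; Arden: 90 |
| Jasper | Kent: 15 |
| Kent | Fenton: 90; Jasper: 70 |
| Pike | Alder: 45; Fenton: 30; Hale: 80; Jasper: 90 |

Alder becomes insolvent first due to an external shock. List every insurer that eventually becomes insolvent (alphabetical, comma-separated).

Round 1 — Alder becomes insolvent (initial).
  Dover: +20 → 20 < 60
  Jasper: +15 → 15 < 100
  Pike: +70 → 70 ≥ 60
Round 2 — Pike becomes insolvent.
  Fenton: +30 → 30 < 90
  Hale: +80 → 80 ≥ 50
  Jasper: +90 → 105 ≥ 100
Round 3 — Hale, Jasper become insolvent.
  Arden: +90 → 90 ≥ 80
  Kent: +15 → 15 < 40
Round 4 — Arden becomes insolvent.
No further insolvencies.

Alder, Arden, Hale, Jasper, Pike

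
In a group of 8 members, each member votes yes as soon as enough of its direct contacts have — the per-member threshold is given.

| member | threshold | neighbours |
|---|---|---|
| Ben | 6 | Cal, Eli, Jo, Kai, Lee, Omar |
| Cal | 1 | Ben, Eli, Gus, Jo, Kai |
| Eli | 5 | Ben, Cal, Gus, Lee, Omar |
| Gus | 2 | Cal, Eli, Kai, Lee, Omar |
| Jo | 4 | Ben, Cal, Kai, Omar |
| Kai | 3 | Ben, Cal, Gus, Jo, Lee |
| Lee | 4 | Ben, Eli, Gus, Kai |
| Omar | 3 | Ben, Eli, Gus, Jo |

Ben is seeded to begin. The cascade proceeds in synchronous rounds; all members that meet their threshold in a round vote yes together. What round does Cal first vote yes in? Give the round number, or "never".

2

Round 1 — Ben votes yes (initial).
Round 2 — checking thresholds:
  Cal: 1 of 5 neighbours ≥ 1, votes yes.
  Eli: 1 of 5 neighbours < 5, holds.
  Jo: 1 of 4 neighbours < 4, holds.
  Kai: 1 of 5 neighbours < 3, holds.
  Lee: 1 of 4 neighbours < 4, holds.
  Omar: 1 of 4 neighbours < 3, holds.
Round 3 — no new yes votes; cascade stops.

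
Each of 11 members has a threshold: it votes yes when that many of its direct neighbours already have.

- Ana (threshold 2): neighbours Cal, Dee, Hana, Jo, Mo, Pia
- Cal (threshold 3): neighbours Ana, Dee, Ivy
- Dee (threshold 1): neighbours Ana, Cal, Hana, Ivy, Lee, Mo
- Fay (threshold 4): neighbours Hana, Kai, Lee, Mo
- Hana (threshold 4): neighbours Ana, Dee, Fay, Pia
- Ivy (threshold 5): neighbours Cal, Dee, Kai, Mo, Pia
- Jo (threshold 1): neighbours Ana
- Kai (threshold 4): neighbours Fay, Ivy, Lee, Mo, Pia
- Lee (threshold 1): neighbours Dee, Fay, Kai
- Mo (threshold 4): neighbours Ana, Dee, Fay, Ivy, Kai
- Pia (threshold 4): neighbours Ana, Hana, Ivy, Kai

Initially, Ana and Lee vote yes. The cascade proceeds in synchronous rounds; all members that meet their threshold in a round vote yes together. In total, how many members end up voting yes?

Round 1 — Ana, Lee vote yes (initial).
Round 2 — checking thresholds:
  Cal: 1 of 3 neighbours < 3, not yet.
  Dee: 2 of 6 neighbours ≥ 1, votes yes.
  Fay: 1 of 4 neighbours < 4, not yet.
  Hana: 1 of 4 neighbours < 4, not yet.
  Jo: 1 of 1 neighbours ≥ 1, votes yes.
  Kai: 1 of 5 neighbours < 4, not yet.
  Mo: 1 of 5 neighbours < 4, not yet.
  Pia: 1 of 4 neighbours < 4, not yet.
Round 3 — no new yes votes; cascade stops.

4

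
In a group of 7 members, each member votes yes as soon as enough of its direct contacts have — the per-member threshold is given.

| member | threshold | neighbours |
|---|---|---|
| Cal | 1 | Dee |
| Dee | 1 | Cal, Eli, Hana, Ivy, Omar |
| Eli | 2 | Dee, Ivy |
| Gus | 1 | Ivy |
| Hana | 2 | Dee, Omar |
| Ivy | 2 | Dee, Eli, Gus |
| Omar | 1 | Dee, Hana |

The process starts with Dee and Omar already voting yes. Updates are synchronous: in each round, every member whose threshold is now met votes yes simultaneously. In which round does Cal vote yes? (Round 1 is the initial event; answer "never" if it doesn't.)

Round 1 — Dee, Omar vote yes (initial).
Round 2 — checking thresholds:
  Cal: 1 of 1 neighbours ≥ 1, votes yes.
  Eli: 1 of 2 neighbours < 2, not yet.
  Hana: 2 of 2 neighbours ≥ 2, votes yes.
  Ivy: 1 of 3 neighbours < 2, not yet.
Round 3 — no new yes votes; cascade stops.

2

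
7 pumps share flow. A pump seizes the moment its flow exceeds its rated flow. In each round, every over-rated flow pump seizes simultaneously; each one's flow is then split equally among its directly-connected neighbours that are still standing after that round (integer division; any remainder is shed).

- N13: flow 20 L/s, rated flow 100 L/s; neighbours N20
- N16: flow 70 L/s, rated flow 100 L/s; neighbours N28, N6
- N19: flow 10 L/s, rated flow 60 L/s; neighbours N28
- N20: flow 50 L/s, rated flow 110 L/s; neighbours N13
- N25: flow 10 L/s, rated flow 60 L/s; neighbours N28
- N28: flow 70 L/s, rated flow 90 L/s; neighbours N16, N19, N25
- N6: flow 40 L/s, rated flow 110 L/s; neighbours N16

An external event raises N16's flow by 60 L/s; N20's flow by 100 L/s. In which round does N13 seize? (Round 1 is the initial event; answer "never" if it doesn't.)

Round 1 — N16 at 130 > 100; N20 at 150 > 110. N16, N20 seize.
  N16 sheds 130 L/s to N28, N6: 65 each.
    N28: 70+65 = 135 > 90
    N6: 40+65 = 105 ≤ 110
  N20 sheds 150 L/s to N13: 150 each.
    N13: 20+150 = 170 > 100
Round 2 — N13, N28 seize.
  N13 sheds 170 L/s: no online neighbours, lost.
  N28 sheds 135 L/s to N19, N25: 67 each (1 lost).
    N19: 10+67 = 77 > 60
    N25: 10+67 = 77 > 60
Round 3 — N19, N25 seize.
  N19 sheds 77 L/s: no online neighbours, lost.
  N25 sheds 77 L/s: no online neighbours, lost.
No further seizures.

2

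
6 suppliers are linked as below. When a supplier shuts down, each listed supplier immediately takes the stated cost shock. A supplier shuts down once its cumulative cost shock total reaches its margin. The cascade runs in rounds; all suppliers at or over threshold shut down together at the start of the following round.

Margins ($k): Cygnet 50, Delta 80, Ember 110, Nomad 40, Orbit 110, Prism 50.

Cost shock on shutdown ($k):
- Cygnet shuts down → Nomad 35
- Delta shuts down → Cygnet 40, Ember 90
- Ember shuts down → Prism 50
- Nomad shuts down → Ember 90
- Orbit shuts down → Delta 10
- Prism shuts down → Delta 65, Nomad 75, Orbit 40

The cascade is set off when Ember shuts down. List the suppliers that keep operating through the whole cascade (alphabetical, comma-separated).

Cygnet, Delta, Orbit

Round 1 — Ember shuts down (initial).
  Prism: +50 → 50 ≥ 50
Round 2 — Prism shuts down.
  Delta: +65 → 65 < 80
  Nomad: +75 → 75 ≥ 40
  Orbit: +40 → 40 < 110
Round 3 — Nomad shuts down.
No further shutdowns.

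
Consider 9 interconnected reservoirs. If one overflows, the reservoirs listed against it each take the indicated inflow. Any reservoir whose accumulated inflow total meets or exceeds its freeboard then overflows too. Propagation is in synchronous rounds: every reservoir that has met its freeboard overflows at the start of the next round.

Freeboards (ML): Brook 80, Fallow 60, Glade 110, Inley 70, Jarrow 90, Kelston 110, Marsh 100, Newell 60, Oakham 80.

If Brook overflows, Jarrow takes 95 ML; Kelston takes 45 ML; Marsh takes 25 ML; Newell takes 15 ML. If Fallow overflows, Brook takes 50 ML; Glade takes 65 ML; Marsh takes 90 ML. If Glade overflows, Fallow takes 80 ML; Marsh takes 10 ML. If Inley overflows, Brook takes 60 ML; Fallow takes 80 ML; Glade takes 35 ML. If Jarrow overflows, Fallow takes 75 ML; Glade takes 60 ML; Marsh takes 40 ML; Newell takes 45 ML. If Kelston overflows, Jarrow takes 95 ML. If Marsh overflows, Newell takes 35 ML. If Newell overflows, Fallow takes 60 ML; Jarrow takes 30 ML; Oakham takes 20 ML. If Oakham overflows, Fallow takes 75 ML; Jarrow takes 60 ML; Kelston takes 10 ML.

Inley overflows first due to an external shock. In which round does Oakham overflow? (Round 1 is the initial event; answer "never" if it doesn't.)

never

Round 1 — Inley overflows (initial).
  Brook: +60 → 60 < 80
  Fallow: +80 → 80 ≥ 60
  Glade: +35 → 35 < 110
Round 2 — Fallow overflows.
  Brook: +50 → 110 ≥ 80
  Glade: +65 → 100 < 110
  Marsh: +90 → 90 < 100
Round 3 — Brook overflows.
  Jarrow: +95 → 95 ≥ 90
  Kelston: +45 → 45 < 110
  Marsh: +25 → 115 ≥ 100
  Newell: +15 → 15 < 60
Round 4 — Jarrow, Marsh overflow.
  Glade: +60 → 160 ≥ 110
  Newell: +45+35 → 95 ≥ 60
Round 5 — Glade, Newell overflow.
  Oakham: +20 → 20 < 80
No further overflows.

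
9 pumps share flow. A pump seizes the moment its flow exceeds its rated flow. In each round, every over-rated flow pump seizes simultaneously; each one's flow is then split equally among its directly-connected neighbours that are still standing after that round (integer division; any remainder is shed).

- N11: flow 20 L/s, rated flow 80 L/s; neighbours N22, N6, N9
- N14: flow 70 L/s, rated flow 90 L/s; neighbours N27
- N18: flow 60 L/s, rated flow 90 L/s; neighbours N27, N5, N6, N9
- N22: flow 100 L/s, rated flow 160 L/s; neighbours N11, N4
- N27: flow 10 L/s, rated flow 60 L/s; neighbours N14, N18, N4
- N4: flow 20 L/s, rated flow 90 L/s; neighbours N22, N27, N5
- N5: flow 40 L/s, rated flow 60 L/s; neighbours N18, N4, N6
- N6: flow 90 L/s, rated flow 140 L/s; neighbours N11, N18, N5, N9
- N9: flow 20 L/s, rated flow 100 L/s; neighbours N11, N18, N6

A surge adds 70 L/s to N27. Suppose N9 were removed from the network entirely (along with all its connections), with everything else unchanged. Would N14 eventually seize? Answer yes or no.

yes

With N9 removed:
Round 1 — N27 at 80 > 60. N27 seizes.
  N27 sheds 80 L/s to N14, N18, N4: 26 each (2 lost).
    N14: 70+26 = 96 > 90
    N18: 60+26 = 86 ≤ 90
    N4: 20+26 = 46 ≤ 90
Round 2 — N14 seizes.
  N14 sheds 96 L/s: no online neighbours, lost.
No further seizures.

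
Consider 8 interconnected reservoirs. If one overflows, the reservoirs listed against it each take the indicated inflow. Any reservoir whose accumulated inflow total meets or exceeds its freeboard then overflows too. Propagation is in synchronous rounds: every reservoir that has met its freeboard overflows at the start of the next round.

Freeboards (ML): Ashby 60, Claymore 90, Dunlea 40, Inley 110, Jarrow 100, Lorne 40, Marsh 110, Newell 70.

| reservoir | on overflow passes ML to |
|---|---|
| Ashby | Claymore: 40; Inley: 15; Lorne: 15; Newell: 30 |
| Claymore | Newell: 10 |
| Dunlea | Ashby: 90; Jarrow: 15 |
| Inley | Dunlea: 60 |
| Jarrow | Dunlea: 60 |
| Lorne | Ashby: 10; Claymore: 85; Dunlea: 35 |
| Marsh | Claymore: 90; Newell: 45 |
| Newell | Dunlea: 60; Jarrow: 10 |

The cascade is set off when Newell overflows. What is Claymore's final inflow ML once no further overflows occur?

40

Round 1 — Newell overflows (initial).
  Dunlea: +60 → 60 ≥ 40
  Jarrow: +10 → 10 < 100
Round 2 — Dunlea overflows.
  Ashby: +90 → 90 ≥ 60
  Jarrow: +15 → 25 < 100
Round 3 — Ashby overflows.
  Claymore: +40 → 40 < 90
  Inley: +15 → 15 < 110
  Lorne: +15 → 15 < 40
No further overflows.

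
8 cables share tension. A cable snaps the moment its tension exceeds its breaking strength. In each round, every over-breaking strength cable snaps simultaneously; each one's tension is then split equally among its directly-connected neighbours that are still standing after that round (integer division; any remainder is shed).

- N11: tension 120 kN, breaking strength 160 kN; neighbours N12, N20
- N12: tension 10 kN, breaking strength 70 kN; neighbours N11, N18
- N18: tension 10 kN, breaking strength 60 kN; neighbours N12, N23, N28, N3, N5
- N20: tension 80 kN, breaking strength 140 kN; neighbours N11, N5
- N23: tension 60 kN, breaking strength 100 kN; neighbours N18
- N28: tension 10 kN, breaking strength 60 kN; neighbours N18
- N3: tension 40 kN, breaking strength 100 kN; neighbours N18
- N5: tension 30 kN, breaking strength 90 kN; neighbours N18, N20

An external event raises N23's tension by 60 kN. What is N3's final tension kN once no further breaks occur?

72

Round 1 — N23 at 120 > 100. N23 snaps.
  N23 sheds 120 kN to N18: 120 each.
    N18: 10+120 = 130 > 60
Round 2 — N18 snaps.
  N18 sheds 130 kN to N12, N28, N3, N5: 32 each (2 lost).
    N12: 10+32 = 42 ≤ 70
    N28: 10+32 = 42 ≤ 60
    N3: 40+32 = 72 ≤ 100
    N5: 30+32 = 62 ≤ 90
No further breaks.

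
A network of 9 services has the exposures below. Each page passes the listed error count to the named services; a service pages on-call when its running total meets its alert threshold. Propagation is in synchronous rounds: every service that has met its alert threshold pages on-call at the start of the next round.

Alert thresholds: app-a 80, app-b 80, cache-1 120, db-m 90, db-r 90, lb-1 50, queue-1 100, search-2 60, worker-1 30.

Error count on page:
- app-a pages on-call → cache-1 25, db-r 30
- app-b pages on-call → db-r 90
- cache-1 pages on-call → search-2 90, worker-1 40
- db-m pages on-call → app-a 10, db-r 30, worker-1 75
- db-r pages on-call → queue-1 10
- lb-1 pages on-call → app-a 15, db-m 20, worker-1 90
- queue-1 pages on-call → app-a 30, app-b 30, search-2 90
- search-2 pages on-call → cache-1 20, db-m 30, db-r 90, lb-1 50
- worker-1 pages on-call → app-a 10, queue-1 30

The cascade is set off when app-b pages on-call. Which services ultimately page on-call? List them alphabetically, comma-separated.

Round 1 — app-b pages on-call (initial).
  db-r: +90 → 90 ≥ 90
Round 2 — db-r pages on-call.
  queue-1: +10 → 10 < 100
No further pages.

app-b, db-r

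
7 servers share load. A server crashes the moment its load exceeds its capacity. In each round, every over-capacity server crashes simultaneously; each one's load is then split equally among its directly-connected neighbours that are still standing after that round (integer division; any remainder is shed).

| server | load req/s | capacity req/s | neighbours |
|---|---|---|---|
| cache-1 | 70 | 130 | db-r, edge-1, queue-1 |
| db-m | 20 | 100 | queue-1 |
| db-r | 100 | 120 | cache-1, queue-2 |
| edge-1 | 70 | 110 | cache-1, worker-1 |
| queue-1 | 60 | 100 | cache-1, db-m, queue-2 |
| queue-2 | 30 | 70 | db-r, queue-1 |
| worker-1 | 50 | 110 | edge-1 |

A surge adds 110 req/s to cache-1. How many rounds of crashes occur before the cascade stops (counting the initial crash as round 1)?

Round 1 — cache-1 at 180 > 130. cache-1 crashes.
  cache-1 sheds 180 req/s to db-r, edge-1, queue-1: 60 each.
    db-r: 100+60 = 160 > 120
    edge-1: 70+60 = 130 > 110
    queue-1: 60+60 = 120 > 100
Round 2 — db-r, edge-1, queue-1 crash.
  db-r sheds 160 req/s to queue-2: 160 each.
    queue-2: 30+160 = 190 > 70
  edge-1 sheds 130 req/s to worker-1: 130 each.
    worker-1: 50+130 = 180 > 110
  queue-1 sheds 120 req/s to db-m, queue-2: 60 each.
    db-m: 20+60 = 80 ≤ 100
    queue-2: 190+60 = 250 > 70
Round 3 — queue-2, worker-1 crash.
  queue-2 sheds 250 req/s: no online neighbours, lost.
  worker-1 sheds 180 req/s: no online neighbours, lost.
No further crashes.

3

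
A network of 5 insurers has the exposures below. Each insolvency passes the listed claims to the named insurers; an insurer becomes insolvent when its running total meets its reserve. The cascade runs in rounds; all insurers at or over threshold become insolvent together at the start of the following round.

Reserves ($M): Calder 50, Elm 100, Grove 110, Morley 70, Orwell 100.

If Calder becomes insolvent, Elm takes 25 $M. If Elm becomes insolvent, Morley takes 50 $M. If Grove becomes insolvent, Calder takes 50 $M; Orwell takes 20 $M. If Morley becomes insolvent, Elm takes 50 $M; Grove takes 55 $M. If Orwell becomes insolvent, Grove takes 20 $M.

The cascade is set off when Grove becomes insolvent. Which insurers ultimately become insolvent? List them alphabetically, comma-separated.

Round 1 — Grove becomes insolvent (initial).
  Calder: +50 → 50 ≥ 50
  Orwell: +20 → 20 < 100
Round 2 — Calder becomes insolvent.
  Elm: +25 → 25 < 100
No further insolvencies.

Calder, Grove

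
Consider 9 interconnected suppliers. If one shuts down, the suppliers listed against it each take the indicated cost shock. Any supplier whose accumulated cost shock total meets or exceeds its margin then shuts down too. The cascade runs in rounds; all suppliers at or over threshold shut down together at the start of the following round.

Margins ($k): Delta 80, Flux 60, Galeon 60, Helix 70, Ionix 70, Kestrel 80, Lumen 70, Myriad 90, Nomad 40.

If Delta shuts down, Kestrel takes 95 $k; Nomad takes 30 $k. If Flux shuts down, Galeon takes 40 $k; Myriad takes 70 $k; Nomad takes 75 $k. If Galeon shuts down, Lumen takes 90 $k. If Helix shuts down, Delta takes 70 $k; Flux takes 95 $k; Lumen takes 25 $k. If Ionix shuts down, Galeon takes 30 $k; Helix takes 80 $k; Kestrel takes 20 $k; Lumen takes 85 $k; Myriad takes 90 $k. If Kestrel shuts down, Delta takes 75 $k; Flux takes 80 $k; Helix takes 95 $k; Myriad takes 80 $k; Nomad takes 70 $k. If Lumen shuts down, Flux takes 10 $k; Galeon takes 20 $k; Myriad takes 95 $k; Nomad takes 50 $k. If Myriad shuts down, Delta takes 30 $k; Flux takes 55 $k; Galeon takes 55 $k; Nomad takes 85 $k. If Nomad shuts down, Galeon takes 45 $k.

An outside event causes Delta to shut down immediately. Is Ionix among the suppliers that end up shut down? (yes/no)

no

Round 1 — Delta shuts down (initial).
  Kestrel: +95 → 95 ≥ 80
  Nomad: +30 → 30 < 40
Round 2 — Kestrel shuts down.
  Flux: +80 → 80 ≥ 60
  Helix: +95 → 95 ≥ 70
  Myriad: +80 → 80 < 90
  Nomad: +70 → 100 ≥ 40
Round 3 — Flux, Helix, Nomad shut down.
  Galeon: +40+45 → 85 ≥ 60
  Lumen: +25 → 25 < 70
  Myriad: +70 → 150 ≥ 90
Round 4 — Galeon, Myriad shut down.
  Lumen: +90 → 115 ≥ 70
Round 5 — Lumen shuts down.
No further shutdowns.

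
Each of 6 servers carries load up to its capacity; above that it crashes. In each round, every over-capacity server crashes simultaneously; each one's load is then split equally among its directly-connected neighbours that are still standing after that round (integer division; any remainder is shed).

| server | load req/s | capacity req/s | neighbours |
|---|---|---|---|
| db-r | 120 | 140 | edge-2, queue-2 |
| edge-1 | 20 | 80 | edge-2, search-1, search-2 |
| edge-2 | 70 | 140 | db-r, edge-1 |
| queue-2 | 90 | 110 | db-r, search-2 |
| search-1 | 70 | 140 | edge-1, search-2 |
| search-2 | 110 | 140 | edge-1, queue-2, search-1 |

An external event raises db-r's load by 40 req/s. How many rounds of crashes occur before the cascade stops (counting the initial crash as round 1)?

4

Round 1 — db-r at 160 > 140. db-r crashes.
  db-r sheds 160 req/s to edge-2, queue-2: 80 each.
    edge-2: 70+80 = 150 > 140
    queue-2: 90+80 = 170 > 110
Round 2 — edge-2, queue-2 crash.
  edge-2 sheds 150 req/s to edge-1: 150 each.
    edge-1: 20+150 = 170 > 80
  queue-2 sheds 170 req/s to search-2: 170 each.
    search-2: 110+170 = 280 > 140
Round 3 — edge-1, search-2 crash.
  edge-1 sheds 170 req/s to search-1: 170 each.
    search-1: 70+170 = 240 > 140
  search-2 sheds 280 req/s to search-1: 280 each.
    search-1: 240+280 = 520 > 140
Round 4 — search-1 crashes.
  search-1 sheds 520 req/s: no online neighbours, lost.
No further crashes.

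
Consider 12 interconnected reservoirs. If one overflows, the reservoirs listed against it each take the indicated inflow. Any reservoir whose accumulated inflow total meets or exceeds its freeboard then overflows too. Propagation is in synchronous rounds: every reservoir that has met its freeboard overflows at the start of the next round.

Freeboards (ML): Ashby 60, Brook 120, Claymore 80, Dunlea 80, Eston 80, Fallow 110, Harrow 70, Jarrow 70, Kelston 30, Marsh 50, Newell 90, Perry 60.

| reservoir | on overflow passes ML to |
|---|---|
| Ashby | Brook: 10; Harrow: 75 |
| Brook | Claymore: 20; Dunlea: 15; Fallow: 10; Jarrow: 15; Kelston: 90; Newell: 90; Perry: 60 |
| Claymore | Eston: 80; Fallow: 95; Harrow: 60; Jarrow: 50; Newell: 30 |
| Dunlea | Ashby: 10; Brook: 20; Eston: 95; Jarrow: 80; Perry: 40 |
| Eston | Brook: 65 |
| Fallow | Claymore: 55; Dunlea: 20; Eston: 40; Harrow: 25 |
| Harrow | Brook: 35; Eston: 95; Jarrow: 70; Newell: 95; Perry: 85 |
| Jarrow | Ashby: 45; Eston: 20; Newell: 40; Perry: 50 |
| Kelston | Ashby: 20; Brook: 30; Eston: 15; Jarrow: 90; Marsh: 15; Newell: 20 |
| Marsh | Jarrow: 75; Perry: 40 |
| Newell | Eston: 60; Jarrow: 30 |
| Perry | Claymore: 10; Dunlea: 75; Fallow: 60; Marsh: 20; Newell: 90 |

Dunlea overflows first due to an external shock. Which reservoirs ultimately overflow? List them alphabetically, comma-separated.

Dunlea, Eston, Jarrow, Newell, Perry

Round 1 — Dunlea overflows (initial).
  Ashby: +10 → 10 < 60
  Brook: +20 → 20 < 120
  Eston: +95 → 95 ≥ 80
  Jarrow: +80 → 80 ≥ 70
  Perry: +40 → 40 < 60
Round 2 — Eston, Jarrow overflow.
  Ashby: +45 → 55 < 60
  Brook: +65 → 85 < 120
  Newell: +40 → 40 < 90
  Perry: +50 → 90 ≥ 60
Round 3 — Perry overflows.
  Claymore: +10 → 10 < 80
  Fallow: +60 → 60 < 110
  Marsh: +20 → 20 < 50
  Newell: +90 → 130 ≥ 90
Round 4 — Newell overflows.
No further overflows.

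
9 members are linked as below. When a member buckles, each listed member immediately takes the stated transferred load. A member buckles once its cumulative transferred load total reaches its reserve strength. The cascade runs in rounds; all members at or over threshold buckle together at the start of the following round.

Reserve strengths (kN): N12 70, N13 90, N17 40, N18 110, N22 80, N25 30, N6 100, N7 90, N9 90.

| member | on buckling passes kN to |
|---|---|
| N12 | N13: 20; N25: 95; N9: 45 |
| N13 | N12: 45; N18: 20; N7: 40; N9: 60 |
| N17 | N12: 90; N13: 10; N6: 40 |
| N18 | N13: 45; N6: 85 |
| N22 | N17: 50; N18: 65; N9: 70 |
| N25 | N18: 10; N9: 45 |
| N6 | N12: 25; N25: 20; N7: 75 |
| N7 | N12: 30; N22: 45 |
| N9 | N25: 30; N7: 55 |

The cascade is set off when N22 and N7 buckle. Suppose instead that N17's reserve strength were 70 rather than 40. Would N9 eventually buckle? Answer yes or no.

no

With N17's reserve strength at 70:
Round 1 — N22, N7 buckle (initial).
  N12: +30 → 30 < 70
  N17: +50 → 50 < 70
  N18: +65 → 65 < 110
  N9: +70 → 70 < 90
No further bucklings.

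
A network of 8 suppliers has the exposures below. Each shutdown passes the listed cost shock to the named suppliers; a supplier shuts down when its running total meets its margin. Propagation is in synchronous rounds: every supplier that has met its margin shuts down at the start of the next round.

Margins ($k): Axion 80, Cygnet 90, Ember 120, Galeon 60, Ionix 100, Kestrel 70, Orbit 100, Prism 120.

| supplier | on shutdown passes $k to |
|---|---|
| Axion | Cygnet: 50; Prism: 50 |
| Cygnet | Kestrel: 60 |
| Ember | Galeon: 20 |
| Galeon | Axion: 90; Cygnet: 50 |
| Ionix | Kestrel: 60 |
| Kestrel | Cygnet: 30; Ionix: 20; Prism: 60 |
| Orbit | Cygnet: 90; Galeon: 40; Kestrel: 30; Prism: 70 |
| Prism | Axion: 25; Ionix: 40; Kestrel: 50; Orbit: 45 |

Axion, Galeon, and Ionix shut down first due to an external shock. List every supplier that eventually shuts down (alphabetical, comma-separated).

Round 1 — Axion, Galeon, Ionix shut down (initial).
  Cygnet: +50+50 → 100 ≥ 90
  Kestrel: +60 → 60 < 70
  Prism: +50 → 50 < 120
Round 2 — Cygnet shuts down.
  Kestrel: +60 → 120 ≥ 70
Round 3 — Kestrel shuts down.
  Prism: +60 → 110 < 120
No further shutdowns.

Axion, Cygnet, Galeon, Ionix, Kestrel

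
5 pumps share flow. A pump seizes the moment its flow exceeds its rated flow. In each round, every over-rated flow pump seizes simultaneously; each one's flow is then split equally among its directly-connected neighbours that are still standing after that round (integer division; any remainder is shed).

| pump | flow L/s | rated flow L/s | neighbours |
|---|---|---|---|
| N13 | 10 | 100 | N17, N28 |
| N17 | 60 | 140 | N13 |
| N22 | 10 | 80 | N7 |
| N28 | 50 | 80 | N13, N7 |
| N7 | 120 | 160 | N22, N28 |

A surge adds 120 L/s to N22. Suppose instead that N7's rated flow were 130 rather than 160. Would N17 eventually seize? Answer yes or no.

yes

With N7's rated flow at 130:
Round 1 — N22 at 130 > 80. N22 seizes.
  N22 sheds 130 L/s to N7: 130 each.
    N7: 120+130 = 250 > 130
Round 2 — N7 seizes.
  N7 sheds 250 L/s to N28: 250 each.
    N28: 50+250 = 300 > 80
Round 3 — N28 seizes.
  N28 sheds 300 L/s to N13: 300 each.
    N13: 10+300 = 310 > 100
Round 4 — N13 seizes.
  N13 sheds 310 L/s to N17: 310 each.
    N17: 60+310 = 370 > 140
Round 5 — N17 seizes.
  N17 sheds 370 L/s: no online neighbours, lost.
No further seizures.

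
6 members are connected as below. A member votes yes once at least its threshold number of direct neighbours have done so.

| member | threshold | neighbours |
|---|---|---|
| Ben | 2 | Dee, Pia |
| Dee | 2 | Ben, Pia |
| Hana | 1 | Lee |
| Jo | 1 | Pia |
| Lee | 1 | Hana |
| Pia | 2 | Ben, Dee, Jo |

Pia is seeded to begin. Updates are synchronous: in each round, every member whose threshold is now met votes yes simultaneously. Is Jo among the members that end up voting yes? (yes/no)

Round 1 — Pia votes yes (initial).
Round 2 — checking thresholds:
  Ben: 1 of 2 neighbours < 2, holds.
  Dee: 1 of 2 neighbours < 2, holds.
  Jo: 1 of 1 neighbours ≥ 1, votes yes.
Round 3 — no new yes votes; cascade stops.

yes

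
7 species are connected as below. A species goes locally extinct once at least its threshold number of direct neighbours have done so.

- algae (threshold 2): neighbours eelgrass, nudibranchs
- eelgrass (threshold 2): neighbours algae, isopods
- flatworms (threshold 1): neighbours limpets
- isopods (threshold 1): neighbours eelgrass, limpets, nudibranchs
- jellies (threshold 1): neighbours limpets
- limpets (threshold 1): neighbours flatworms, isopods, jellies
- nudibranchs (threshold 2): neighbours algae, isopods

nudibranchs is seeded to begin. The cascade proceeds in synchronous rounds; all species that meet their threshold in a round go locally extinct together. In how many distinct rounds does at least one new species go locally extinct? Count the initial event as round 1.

4

Round 1 — nudibranchs goes locally extinct (initial).
Round 2 — checking thresholds:
  algae: 1 of 2 neighbours < 2, holds.
  isopods: 1 of 3 neighbours ≥ 1, goes locally extinct.
Round 3 — checking thresholds:
  algae: 1 of 2 neighbours < 2, holds.
  eelgrass: 1 of 2 neighbours < 2, holds.
  limpets: 1 of 3 neighbours ≥ 1, goes locally extinct.
Round 4 — checking thresholds:
  algae: 1 of 2 neighbours < 2, holds.
  eelgrass: 1 of 2 neighbours < 2, holds.
  flatworms: 1 of 1 neighbours ≥ 1, goes locally extinct.
  jellies: 1 of 1 neighbours ≥ 1, goes locally extinct.
Round 5 — no new extinctions; cascade stops.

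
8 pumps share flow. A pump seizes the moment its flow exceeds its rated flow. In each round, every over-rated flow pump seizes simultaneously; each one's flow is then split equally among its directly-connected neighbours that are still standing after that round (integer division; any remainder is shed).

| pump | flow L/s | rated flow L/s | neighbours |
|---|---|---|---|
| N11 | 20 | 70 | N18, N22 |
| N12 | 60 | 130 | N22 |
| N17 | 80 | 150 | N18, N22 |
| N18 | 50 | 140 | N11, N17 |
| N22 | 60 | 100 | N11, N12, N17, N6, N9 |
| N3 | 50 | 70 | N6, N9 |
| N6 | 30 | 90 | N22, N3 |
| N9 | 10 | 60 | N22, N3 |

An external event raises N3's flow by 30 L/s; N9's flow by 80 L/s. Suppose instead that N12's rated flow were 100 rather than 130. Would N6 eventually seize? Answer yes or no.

yes

With N12's rated flow at 100:
Round 1 — N3 at 80 > 70; N9 at 90 > 60. N3, N9 seize.
  N3 sheds 80 L/s to N6: 80 each.
    N6: 30+80 = 110 > 90
  N9 sheds 90 L/s to N22: 90 each.
    N22: 60+90 = 150 > 100
Round 2 — N22, N6 seize.
  N22 sheds 150 L/s to N11, N12, N17: 50 each.
    N11: 20+50 = 70 ≤ 70
    N12: 60+50 = 110 > 100
    N17: 80+50 = 130 ≤ 150
  N6 sheds 110 L/s: no online neighbours, lost.
Round 3 — N12 seizes.
  N12 sheds 110 L/s: no online neighbours, lost.
No further seizures.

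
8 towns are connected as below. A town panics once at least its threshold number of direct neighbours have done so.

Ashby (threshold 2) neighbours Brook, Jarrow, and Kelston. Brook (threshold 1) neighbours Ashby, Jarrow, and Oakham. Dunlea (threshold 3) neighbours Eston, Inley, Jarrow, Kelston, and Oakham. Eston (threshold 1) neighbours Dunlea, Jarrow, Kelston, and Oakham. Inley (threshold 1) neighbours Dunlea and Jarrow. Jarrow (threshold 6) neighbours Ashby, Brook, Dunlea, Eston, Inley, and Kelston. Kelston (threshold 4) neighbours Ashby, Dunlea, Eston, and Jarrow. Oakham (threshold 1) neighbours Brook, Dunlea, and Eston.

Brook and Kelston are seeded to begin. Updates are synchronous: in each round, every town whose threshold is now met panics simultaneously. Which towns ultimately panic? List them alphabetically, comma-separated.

Round 1 — Brook, Kelston panic (initial).
Round 2 — checking thresholds:
  Ashby: 2 of 3 neighbours ≥ 2, panics.
  Dunlea: 1 of 5 neighbours < 3, not yet.
  Eston: 1 of 4 neighbours ≥ 1, panics.
  Jarrow: 2 of 6 neighbours < 6, not yet.
  Oakham: 1 of 3 neighbours ≥ 1, panics.
Round 3 — checking thresholds:
  Dunlea: 3 of 5 neighbours ≥ 3, panics.
  Jarrow: 4 of 6 neighbours < 6, not yet.
Round 4 — checking thresholds:
  Inley: 1 of 2 neighbours ≥ 1, panics.
  Jarrow: 5 of 6 neighbours < 6, not yet.
Round 5 — checking thresholds:
  Jarrow: 6 of 6 neighbours ≥ 6, panics.
Round 6 — no new panics; cascade stops.

Ashby, Brook, Dunlea, Eston, Inley, Jarrow, Kelston, Oakham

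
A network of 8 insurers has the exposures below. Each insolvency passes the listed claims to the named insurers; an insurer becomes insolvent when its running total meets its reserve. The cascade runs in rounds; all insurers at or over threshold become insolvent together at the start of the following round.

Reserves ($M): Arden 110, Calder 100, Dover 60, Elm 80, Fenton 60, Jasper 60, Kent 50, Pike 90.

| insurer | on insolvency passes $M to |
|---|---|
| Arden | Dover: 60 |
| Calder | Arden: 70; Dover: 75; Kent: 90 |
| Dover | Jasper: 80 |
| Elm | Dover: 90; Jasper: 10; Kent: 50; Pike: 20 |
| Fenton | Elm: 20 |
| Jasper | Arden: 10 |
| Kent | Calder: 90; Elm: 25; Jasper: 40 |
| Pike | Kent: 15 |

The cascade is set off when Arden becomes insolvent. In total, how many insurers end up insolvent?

3

Round 1 — Arden becomes insolvent (initial).
  Dover: +60 → 60 ≥ 60
Round 2 — Dover becomes insolvent.
  Jasper: +80 → 80 ≥ 60
Round 3 — Jasper becomes insolvent.
No further insolvencies.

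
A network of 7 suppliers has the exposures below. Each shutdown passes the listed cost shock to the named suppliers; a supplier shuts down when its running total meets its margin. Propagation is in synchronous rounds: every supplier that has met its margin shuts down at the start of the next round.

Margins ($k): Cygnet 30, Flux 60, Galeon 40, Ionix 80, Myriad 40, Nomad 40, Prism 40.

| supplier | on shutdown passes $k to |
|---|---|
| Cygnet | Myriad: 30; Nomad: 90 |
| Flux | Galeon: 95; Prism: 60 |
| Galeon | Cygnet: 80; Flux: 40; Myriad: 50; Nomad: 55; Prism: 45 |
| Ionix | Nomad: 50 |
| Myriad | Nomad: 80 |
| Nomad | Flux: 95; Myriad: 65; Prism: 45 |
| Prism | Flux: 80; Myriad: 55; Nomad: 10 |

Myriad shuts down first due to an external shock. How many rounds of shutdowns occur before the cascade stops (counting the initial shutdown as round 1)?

Round 1 — Myriad shuts down (initial).
  Nomad: +80 → 80 ≥ 40
Round 2 — Nomad shuts down.
  Flux: +95 → 95 ≥ 60
  Prism: +45 → 45 ≥ 40
Round 3 — Flux, Prism shut down.
  Galeon: +95 → 95 ≥ 40
Round 4 — Galeon shuts down.
  Cygnet: +80 → 80 ≥ 30
Round 5 — Cygnet shuts down.
No further shutdowns.

5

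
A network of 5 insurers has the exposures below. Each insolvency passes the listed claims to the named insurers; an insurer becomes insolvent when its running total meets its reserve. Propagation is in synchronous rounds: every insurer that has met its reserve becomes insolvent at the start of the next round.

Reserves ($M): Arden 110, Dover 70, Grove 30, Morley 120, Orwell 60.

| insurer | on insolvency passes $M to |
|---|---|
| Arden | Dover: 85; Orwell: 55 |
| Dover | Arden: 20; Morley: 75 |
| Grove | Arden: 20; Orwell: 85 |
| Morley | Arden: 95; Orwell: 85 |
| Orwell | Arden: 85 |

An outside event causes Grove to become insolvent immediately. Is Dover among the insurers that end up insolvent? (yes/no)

no

Round 1 — Grove becomes insolvent (initial).
  Arden: +20 → 20 < 110
  Orwell: +85 → 85 ≥ 60
Round 2 — Orwell becomes insolvent.
  Arden: +85 → 105 < 110
No further insolvencies.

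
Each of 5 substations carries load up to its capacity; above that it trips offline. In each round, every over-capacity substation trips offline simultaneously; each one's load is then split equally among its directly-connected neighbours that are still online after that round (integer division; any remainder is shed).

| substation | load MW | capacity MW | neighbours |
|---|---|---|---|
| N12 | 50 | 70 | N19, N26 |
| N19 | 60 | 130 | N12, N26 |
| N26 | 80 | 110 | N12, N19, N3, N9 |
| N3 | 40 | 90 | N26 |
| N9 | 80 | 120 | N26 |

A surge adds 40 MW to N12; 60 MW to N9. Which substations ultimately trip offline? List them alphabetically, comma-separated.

Round 1 — N12 at 90 > 70; N9 at 140 > 120. N12, N9 trip offline.
  N12 sheds 90 MW to N19, N26: 45 each.
    N19: 60+45 = 105 ≤ 130
    N26: 80+45 = 125 > 110
  N9 sheds 140 MW to N26: 140 each.
    N26: 125+140 = 265 > 110
Round 2 — N26 trips offline.
  N26 sheds 265 MW to N19, N3: 132 each (1 lost).
    N19: 105+132 = 237 > 130
    N3: 40+132 = 172 > 90
Round 3 — N19, N3 trip offline.
  N19 sheds 237 MW: no online neighbours, lost.
  N3 sheds 172 MW: no online neighbours, lost.
No further trips.

N12, N19, N26, N3, N9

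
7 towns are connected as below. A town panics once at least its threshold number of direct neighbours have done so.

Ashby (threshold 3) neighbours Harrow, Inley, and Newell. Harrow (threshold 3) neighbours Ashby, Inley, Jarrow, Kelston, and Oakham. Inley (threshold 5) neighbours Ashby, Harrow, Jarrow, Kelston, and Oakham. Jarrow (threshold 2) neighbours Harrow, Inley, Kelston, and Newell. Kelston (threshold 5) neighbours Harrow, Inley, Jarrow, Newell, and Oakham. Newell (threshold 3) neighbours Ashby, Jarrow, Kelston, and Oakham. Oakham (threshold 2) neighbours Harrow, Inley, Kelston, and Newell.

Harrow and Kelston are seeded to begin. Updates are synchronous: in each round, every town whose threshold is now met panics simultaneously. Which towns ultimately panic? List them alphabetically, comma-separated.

Harrow, Jarrow, Kelston, Newell, Oakham

Round 1 — Harrow, Kelston panic (initial).
Round 2 — checking thresholds:
  Ashby: 1 of 3 neighbours < 3, below threshold.
  Inley: 2 of 5 neighbours < 5, below threshold.
  Jarrow: 2 of 4 neighbours ≥ 2, panics.
  Newell: 1 of 4 neighbours < 3, below threshold.
  Oakham: 2 of 4 neighbours ≥ 2, panics.
Round 3 — checking thresholds:
  Ashby: 1 of 3 neighbours < 3, below threshold.
  Inley: 4 of 5 neighbours < 5, below threshold.
  Newell: 3 of 4 neighbours ≥ 3, panics.
Round 4 — no new panics; cascade stops.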